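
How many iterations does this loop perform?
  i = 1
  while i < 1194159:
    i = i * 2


The loop variable doubles each iteration:
i = 1 -> 2 -> 4 -> 8 -> 16 -> 32 -> 64 -> 128 -> 256 -> 512 -> 1024 -> 2048 -> 4096 -> 8192 -> 16384 -> 32768 -> 65536 -> 131072 -> 262144 -> 524288 -> 1048576 -> 2097152 (stop, 2097152 >= 1194159)
Number of doublings = ceil(log2(1194159)) = 21


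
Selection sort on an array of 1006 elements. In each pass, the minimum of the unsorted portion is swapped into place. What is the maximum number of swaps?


Selection sort performs one swap per pass:
  Pass 1: find min in positions 0 to 1005, swap with position 0
  Pass 2: find min in positions 1 to 1005, swap with position 1
  Pass 3: find min in positions 2 to 1005, swap with position 2
  Pass 4: find min in positions 3 to 1005, swap with position 3
  Pass 5: find min in positions 4 to 1005, swap with position 4
  ... (1000 more passes)
Total passes (and swaps) = n - 1 = 1006 - 1 = 1005


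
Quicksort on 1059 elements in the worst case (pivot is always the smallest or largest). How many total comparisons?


In the worst case, each partition step picks the worst pivot:
  Partition 1: 1058 comparisons (n-1 elements to compare)
  Partition 2: 1057 comparisons
  Partition 3: 1056 comparisons
  Partition 4: 1055 comparisons
  Partition 5: 1054 comparisons
  ...
  Last partition: 0 comparisons
Total = (n-1) + (n-2) + ... + 1 + 0 = n*(n-1)/2
= 1059*1058/2 = 560211


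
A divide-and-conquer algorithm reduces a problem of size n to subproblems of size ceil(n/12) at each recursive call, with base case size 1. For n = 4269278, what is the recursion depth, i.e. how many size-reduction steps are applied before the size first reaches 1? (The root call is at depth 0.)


Each step divides the size by 12 (rounding up); after k steps the size is ceil(n/12^k), which equals 1 exactly when 12^k >= n.
So the depth is the smallest k with 12^k >= 4269278, i.e. ceil(log_12(4269278)).
12^6 = 2985984 < 4269278 <= 35831808 = 12^7
Recursion depth = 7


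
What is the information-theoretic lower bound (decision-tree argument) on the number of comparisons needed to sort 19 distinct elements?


A binary decision tree of height h has at most 2^h leaves and needs at least n! of them, so h >= ceil(log2(n!)).
Compute 19! as a running product:
  x2 = 2, x3 = 6, x4 = 24, x5 = 120
  x6 = 720, x7 = 5040, x8 = 40320, x9 = 362880
  x10 = 3628800, x11 = 39916800, x12 = 479001600, x13 = 6227020800
  x14 = 87178291200, x15 = 1307674368000, x16 = 20922789888000, x17 = 355687428096000
  x18 = 6402373705728000, x19 = 121645100408832000
19! = 121645100408832000
Bracket between powers of 2:
  2^56 = 72057594037927936 < 121645100408832000 <= 144115188075855872 = 2^57
So ceil(log2(19!)) = 57


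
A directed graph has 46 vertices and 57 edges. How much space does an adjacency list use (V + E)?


Adjacency list: one list head per vertex + one entry per edge
Vertex heads: 46
Edge entries: 57
Total = 46 + 57 = 103


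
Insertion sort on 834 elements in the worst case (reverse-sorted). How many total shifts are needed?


In the worst case (reverse-sorted), each element shifts past all previous:
  Element 1: 1 shifts
  Element 2: 2 shifts
  Element 3: 3 shifts
  Element 4: 4 shifts
  Element 5: 5 shifts
  ...
  Element 833: 833 shifts
Total = 1 + 2 + ... + 833
= 834*(834-1)/2 = 347361


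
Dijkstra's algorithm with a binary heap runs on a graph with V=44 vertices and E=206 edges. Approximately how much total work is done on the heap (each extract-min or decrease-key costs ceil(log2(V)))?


Dijkstra with a binary heap: each vertex is extracted once, each edge may relax once.
Each heap operation costs O(log V).
V + E = 44 + 206 = 250
ceil(log2(44)) = 6 (since 2^5 = 32 < 44 <= 64 = 2^6)
Total heap work = (V+E) * ceil(log2(V)) = 250 * 6 = 1500


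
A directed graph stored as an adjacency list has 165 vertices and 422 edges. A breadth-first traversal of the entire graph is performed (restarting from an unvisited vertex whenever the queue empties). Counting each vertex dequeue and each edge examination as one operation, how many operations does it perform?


A full BFS traversal dequeues each vertex once and examines each edge once.
Vertex visits: 165
Edge visits: 422
V + E = 165 + 422 = 587


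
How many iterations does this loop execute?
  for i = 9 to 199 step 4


The loop variable i takes values starting at 9 and increments by 4 each iteration.
Sequence: i = 9, 13, 17, 21, 25, 29, 33, 37, 41, ...
The upper bound 199 is inclusive, so the count is floor((last - first) / step) + 1:
floor((199 - 9) / 4) + 1 = floor(190/4) + 1 = 47 + 1 = 48


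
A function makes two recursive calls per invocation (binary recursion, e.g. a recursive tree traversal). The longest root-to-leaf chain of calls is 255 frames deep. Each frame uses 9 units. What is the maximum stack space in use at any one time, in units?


Binary recursion: the two calls run one after the other, so only one root-to-leaf chain of frames is on the stack at a time.
Maximum depth (longest chain) = 255 frames
Each frame = 9 units
Max stack space = 255 * 9 = 2295


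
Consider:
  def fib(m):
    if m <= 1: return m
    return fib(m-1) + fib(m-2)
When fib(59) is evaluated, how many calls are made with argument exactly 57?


Let N(m) = number of times fib(m) is called while evaluating fib(59).
N(59) = 1 (the initial call).
N(58) = 1 (only fib(59) calls it).
For 1 <= m <= 57: fib(m) is called by fib(m+1) and fib(m+2), so
  N(m) = N(m+1) + N(m+2).
fib(0) is called only by fib(2), so N(0) = N(2).
Walk down from m=59:
  N(59)=1, N(58)=1, N(57)=2
N(57) = 2


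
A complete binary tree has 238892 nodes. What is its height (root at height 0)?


In a complete binary tree, level k holds nodes 2^k .. 2^(k+1)-1 (1-indexed).
Height = floor(log2(n)) = floor(log2(238892)) = 17
Check: 2^17 = 131072 <= 238892 < 262144 = 2^18


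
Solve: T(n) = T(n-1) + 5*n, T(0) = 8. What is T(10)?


Expanding the recurrence:
T(10) = T(9) + 5*10
       = T(8) + 5*9 + 5*10
       ...
       = T(0) + 5*(1 + 2 + ... + 10)
       = 8 + 5 * 10*11/2
       = 8 + 5 * 55
       = 8 + 275 = 283


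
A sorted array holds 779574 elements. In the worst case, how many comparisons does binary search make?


Halving sequence: 779574 -> 389787 -> 194893 -> 97446 -> 48723 -> 24361 -> 12180 -> 6090 -> 3045 -> 1522 -> 761 -> 380 -> 190 -> 95 -> 47 -> 23 -> 11 -> 5 -> 2 -> 1
Number of halvings = 19
Max comparisons = 19 + 1 = 20


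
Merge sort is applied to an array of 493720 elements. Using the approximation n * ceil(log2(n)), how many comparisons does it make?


Merge sort divides the array into halves recursively.
Number of levels = ceil(log2(493720)) = 19
At each level, approximately n = 493720 comparisons are needed for merging.
Total comparisons ~ n * ceil(log2(n)) = 493720 * 19 = 9380680


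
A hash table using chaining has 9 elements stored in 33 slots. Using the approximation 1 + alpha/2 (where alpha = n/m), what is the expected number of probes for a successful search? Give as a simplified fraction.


Load factor alpha = n/m = 9/33
Expected probes = 1 + alpha/2 = 1 + 9/(2*33)
= 1 + 9/66
= 66/66 + 9/66
= 75/66
Simplify: 25/22


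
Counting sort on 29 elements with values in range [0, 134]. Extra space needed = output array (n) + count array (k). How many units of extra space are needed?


Output array size: 29 (to store sorted result)
Count array size: 135 (one slot per possible value, range 0 to 134)
Total extra space = 29 + 135 = 164


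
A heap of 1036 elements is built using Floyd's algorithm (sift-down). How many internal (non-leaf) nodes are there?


Leaf nodes occupy roughly half the array.
Sift-down is called for each internal node, starting from the last one.
Internal nodes = floor(n/2) = floor(1036/2) = 518


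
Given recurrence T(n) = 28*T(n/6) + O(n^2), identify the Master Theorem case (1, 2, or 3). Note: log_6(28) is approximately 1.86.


Master Theorem parameters: a=28, b=6, c=2
log_b(a) = 1.86
Compare b^c with a: 6^2 = 36 > 28, so c > log_b(a).
Comparing c=2 vs log_b(a)=1.86:
2 > 1.86 => Case 3
Result: T(n) = O(n^2)
Master Theorem case = 3


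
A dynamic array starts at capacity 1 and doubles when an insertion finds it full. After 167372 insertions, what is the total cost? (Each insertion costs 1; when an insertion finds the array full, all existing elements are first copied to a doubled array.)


Insertion cost: 167372 (one per element)
Resizes occur just before inserting elements 2, 3, 5, 9, ...
Elements copied at each resize: 1 + 2 + 4 + 8 + 16 + 32 + 64 + 128 + 256 + 512 + 1024 + 2048 + 4096 + 8192 + 16384 + 32768 + 65536 + 131072
Sum of copies = 262143 (geometric series: 2^k - 1)
Total = 167372 + 262143 = 429515


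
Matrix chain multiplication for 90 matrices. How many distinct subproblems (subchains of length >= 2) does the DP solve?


Subproblems are indexed by (i, j) where i < j.
Number of such pairs = n*(n-1)/2
= 90 * 89 / 2
= 4005


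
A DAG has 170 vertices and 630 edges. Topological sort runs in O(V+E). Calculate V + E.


V = 170 (vertex processing)
E = 630 (edge processing)
V + E = 170 + 630 = 800


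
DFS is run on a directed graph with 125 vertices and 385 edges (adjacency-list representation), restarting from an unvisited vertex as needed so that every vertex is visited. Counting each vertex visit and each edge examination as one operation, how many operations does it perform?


A full DFS traversal processes each vertex exactly once (push/pop on stack).
Each directed edge is examined once.
V = 125, E = 385
V + E = 510


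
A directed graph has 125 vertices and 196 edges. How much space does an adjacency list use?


Adjacency list: one list head per vertex + one entry per edge
Vertex heads: 125
Edge entries: 196
Total = 125 + 196 = 321


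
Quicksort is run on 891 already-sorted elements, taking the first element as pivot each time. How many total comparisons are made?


Sum of comparisons per partition:
890 + 889 + ... + 1 + 0
= 891 * (891 - 1) / 2
= 891 * 890 / 2
= 396495


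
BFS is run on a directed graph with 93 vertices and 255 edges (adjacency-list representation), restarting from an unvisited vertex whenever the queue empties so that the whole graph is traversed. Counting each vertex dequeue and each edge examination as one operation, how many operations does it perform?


A full BFS traversal dequeues each vertex exactly once and examines each directed edge exactly once.
V = 93 (vertex processing cost)
E = 255 (edge examination cost)
Total operations proportional to V + E = 93 + 255 = 348


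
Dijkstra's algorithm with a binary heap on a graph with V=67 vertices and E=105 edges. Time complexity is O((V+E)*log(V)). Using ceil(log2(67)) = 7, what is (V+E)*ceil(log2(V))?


Dijkstra with a binary heap: each vertex is extracted once, each edge may relax once.
Each heap operation costs O(log V).
V + E = 67 + 105 = 172
ceil(log2(67)) = 7 (since 2^6 = 64 < 67 <= 128 = 2^7)
Total heap work = (V+E) * ceil(log2(V)) = 172 * 7 = 1204


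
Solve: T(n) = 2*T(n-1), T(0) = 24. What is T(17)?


Unrolling:
T(17) = 2*T(16) = 2^2*T(15) = ... = 2^17*T(0)
= 2^17 * 24
= 131072 * 24 = 3145728


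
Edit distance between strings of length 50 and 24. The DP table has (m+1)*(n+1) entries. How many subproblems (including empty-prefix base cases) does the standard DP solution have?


The table includes base cases (empty prefixes).
Rows: (m+1) = 51
Columns: (n+1) = 25
Total = 51 * 25 = 1275


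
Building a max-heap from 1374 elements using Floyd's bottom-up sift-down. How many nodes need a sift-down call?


In a heap of 1374 elements (0-indexed array):
  Last element index: 1373
  Parent of last element: floor((1373 - 1) / 2) = 686
  Internal nodes: indices 0 to 686
  Count = floor(1374/2) = 687


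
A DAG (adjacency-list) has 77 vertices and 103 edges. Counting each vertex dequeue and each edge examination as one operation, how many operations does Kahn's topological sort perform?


V = 77 (vertex processing)
E = 103 (edge processing)
V + E = 77 + 103 = 180


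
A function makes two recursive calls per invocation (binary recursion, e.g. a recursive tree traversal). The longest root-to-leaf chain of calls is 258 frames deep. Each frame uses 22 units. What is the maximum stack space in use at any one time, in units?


Binary recursion: the two calls run one after the other, so only one root-to-leaf chain of frames is on the stack at a time.
Maximum depth (longest chain) = 258 frames
Each frame = 22 units
Max stack space = 258 * 22 = 5676


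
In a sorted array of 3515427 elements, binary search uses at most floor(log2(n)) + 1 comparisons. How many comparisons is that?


Halving sequence: 3515427 -> 1757713 -> 878856 -> 439428 -> 219714 -> 109857 -> 54928 -> 27464 -> 13732 -> 6866 -> 3433 -> 1716 -> 858 -> 429 -> 214 -> 107 -> 53 -> 26 -> 13 -> 6 -> 3 -> 1
Number of halvings = 21
Max comparisons = 21 + 1 = 22


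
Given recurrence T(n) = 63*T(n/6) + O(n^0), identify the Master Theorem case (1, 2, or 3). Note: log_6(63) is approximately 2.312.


Master Theorem parameters: a=63, b=6, c=0
log_b(a) = 2.312
Compare b^c with a: 6^0 = 1 < 63, so c < log_b(a).
Comparing c=0 vs log_b(a)=2.312:
0 < 2.312 => Case 1
Result: T(n) = O(n^(log_6 63)) ~ O(n^2.312)
Master Theorem case = 1


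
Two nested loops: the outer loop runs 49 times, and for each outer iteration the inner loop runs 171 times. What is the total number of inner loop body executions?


Outer loop: 49 iterations
Inner loop: 171 iterations per outer iteration
Total = 49 * 171 = 8379


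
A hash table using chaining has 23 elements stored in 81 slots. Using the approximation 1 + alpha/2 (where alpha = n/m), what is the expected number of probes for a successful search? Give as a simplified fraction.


Load factor alpha = n/m = 23/81
Expected probes = 1 + alpha/2 = 1 + 23/(2*81)
= 1 + 23/162
= 162/162 + 23/162
= 185/162


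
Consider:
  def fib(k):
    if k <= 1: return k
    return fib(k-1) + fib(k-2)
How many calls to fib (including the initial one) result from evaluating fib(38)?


Let C(m) = total calls to evaluate fib(m). Then C(0)=C(1)=1, and
C(m) = 1 + C(m-1) + C(m-2) for m >= 2.
Build the table (each entry = 1 + previous two):
  C(0) = 1
  C(1) = 1
  C(2) = 1 + 1 + 1 = 3
  C(3) = 1 + 3 + 1 = 5
  C(4) = 1 + 5 + 3 = 9
  C(5) = 1 + 9 + 5 = 15
  C(6) = 1 + 15 + 9 = 25
  C(7) = 1 + 25 + 15 = 41
  C(8) = 1 + 41 + 25 = 67
  C(9) = 1 + 67 + 41 = 109
  C(10) = 1 + 109 + 67 = 177
  C(11) = 1 + 177 + 109 = 287
  C(12) = 1 + 287 + 177 = 465
  C(13) = 1 + 465 + 287 = 753
  C(14) = 1 + 753 + 465 = 1219
  C(15) = 1 + 1219 + 753 = 1973
  C(16) = 1 + 1973 + 1219 = 3193
  C(17) = 1 + 3193 + 1973 = 5167
  C(18) = 1 + 5167 + 3193 = 8361
  C(19) = 1 + 8361 + 5167 = 13529
  C(20) = 1 + 13529 + 8361 = 21891
  C(21) = 1 + 21891 + 13529 = 35421
  C(22) = 1 + 35421 + 21891 = 57313
  C(23) = 1 + 57313 + 35421 = 92735
  C(24) = 1 + 92735 + 57313 = 150049
  C(25) = 1 + 150049 + 92735 = 242785
  C(26) = 1 + 242785 + 150049 = 392835
  C(27) = 1 + 392835 + 242785 = 635621
  C(28) = 1 + 635621 + 392835 = 1028457
  C(29) = 1 + 1028457 + 635621 = 1664079
  C(30) = 1 + 1664079 + 1028457 = 2692537
  C(31) = 1 + 2692537 + 1664079 = 4356617
  C(32) = 1 + 4356617 + 2692537 = 7049155
  C(33) = 1 + 7049155 + 4356617 = 11405773
  C(34) = 1 + 11405773 + 7049155 = 18454929
  C(35) = 1 + 18454929 + 11405773 = 29860703
  C(36) = 1 + 29860703 + 18454929 = 48315633
  C(37) = 1 + 48315633 + 29860703 = 78176337
  C(38) = 1 + 78176337 + 48315633 = 126491971
Total calls for fib(38) = 126491971


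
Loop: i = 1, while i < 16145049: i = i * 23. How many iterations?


i multiplies by 23 each step:
i = 1 -> 23 -> 529 -> 12167 -> 279841 -> 6436343 -> 148035889 (stop)
Iterations = ceil(log_23(16145049)) = 6


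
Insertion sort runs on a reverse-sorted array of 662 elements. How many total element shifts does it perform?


Sum of shifts = 1 + 2 + 3 + ... + 661
= 662 * 661 / 2
= 437582 / 2
= 218791


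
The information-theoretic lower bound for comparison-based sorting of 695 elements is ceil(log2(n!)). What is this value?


A binary decision tree of height h has at most 2^h leaves and needs at least n! of them, so h >= ceil(log2(n!)).
695! is far too large to multiply out, so use Stirling's series:
  ln(n!) ~ n ln n - n + (1/2) ln(2 pi n) + 1/(12n)  (error below 1/(360 n^3), negligible here)
  ln(695) = 6.5439118
  n ln n = 695 * 6.5439118 = 4548.0187
  (1/2) ln(2 pi * 695) = (1/2) ln(4366.8138) = 4.1909
  1/(12*695) = 0.0001
  ln(695!) ~ 4548.0187 - 695 + 4.1909 + 0.0001 = 3857.2097
Convert to base 2: log2(695!) = 3857.2097 / ln 2 = 3857.2097 / 0.69314718 = 5564.7773
ceil(5564.7773) = 5565


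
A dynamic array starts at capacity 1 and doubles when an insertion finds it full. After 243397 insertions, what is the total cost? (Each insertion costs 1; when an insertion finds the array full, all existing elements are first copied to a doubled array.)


Insertion cost: 243397 (one per element)
Resizes occur just before inserting elements 2, 3, 5, 9, ...
Elements copied at each resize: 1 + 2 + 4 + 8 + 16 + 32 + 64 + 128 + 256 + 512 + 1024 + 2048 + 4096 + 8192 + 16384 + 32768 + 65536 + 131072
Sum of copies = 262143 (geometric series: 2^k - 1)
Total = 243397 + 262143 = 505540


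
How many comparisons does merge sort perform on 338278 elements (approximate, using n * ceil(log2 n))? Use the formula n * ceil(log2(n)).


Recursion depth: ceil(log2(338278)) = 19
Each recursion level merges n = 338278 elements
Total = 338278 * 19 = 6427282


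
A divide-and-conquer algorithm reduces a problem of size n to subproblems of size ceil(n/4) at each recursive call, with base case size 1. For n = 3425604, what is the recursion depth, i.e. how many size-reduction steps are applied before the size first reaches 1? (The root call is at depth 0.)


Each step divides the size by 4 (rounding up); after k steps the size is ceil(n/4^k), which equals 1 exactly when 4^k >= n.
So the depth is the smallest k with 4^k >= 3425604, i.e. ceil(log_4(3425604)).
4^10 = 1048576 < 3425604 <= 4194304 = 4^11
Recursion depth = 11


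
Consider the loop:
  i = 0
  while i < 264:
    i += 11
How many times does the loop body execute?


Starting at i = 0, each iteration adds 11.
Iterations until i >= 264:
  Iteration 1: i = 0 -> i = 11
  Iteration 2: i = 11 -> i = 22
  Iteration 3: i = 22 -> i = 33
  Iteration 4: i = 33 -> i = 44
  Iteration 5: i = 44 -> i = 55
  Iteration 6: i = 55 -> i = 66
  Iteration 7: i = 66 -> i = 77
  Iteration 8: i = 77 -> i = 88
  ... continuing ...
Total iterations = ceil(264/11) = 24


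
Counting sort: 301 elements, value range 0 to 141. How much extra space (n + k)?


n = 301 (output array)
k = 142 (count array for 142 distinct values)
Extra space = 301 + 142 = 443


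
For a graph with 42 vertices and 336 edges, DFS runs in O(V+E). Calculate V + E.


A full DFS traversal visits each vertex once and examines each edge once.
V = 42
E = 336
Sum = 42 + 336 = 378


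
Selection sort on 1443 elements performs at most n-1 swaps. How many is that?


Each of the 1442 passes places one element in its final position.
Pass 1: swap minimum into position 0
Pass 2: swap minimum of remaining into position 1
...
Pass 1442: last two elements, one swap
Maximum swaps = 1443 - 1 = 1442


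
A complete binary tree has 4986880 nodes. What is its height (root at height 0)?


In a complete binary tree, level k holds nodes 2^k .. 2^(k+1)-1 (1-indexed).
Height = floor(log2(n)) = floor(log2(4986880)) = 22
Check: 2^22 = 4194304 <= 4986880 < 8388608 = 2^23


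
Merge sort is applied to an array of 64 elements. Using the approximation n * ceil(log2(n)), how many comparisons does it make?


Merge sort divides the array into halves recursively.
Number of levels = ceil(log2(64)) = 6
At each level, approximately n = 64 comparisons are needed for merging.
Total comparisons ~ n * ceil(log2(n)) = 64 * 6 = 384


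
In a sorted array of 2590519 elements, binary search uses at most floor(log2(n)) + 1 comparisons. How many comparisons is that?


Halving sequence: 2590519 -> 1295259 -> 647629 -> 323814 -> 161907 -> 80953 -> 40476 -> 20238 -> 10119 -> 5059 -> 2529 -> 1264 -> 632 -> 316 -> 158 -> 79 -> 39 -> 19 -> 9 -> 4 -> 2 -> 1
Number of halvings = 21
Max comparisons = 21 + 1 = 22


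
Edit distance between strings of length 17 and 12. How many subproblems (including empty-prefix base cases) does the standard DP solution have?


The table includes base cases (empty prefixes).
Rows: (m+1) = 18
Columns: (n+1) = 13
Total = 18 * 13 = 234


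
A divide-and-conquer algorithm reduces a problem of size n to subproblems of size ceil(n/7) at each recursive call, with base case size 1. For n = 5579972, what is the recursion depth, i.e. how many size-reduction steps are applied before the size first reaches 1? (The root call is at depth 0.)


Each step divides the size by 7 (rounding up); after k steps the size is ceil(n/7^k), which equals 1 exactly when 7^k >= n.
So the depth is the smallest k with 7^k >= 5579972, i.e. ceil(log_7(5579972)).
7^7 = 823543 < 5579972 <= 5764801 = 7^8
Recursion depth = 8


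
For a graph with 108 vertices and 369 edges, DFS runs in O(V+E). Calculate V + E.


A full DFS traversal visits each vertex once and examines each edge once.
V = 108
E = 369
Sum = 108 + 369 = 477


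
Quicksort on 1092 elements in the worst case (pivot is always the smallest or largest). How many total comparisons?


In the worst case, each partition step picks the worst pivot:
  Partition 1: 1091 comparisons (n-1 elements to compare)
  Partition 2: 1090 comparisons
  Partition 3: 1089 comparisons
  Partition 4: 1088 comparisons
  Partition 5: 1087 comparisons
  ...
  Last partition: 0 comparisons
Total = (n-1) + (n-2) + ... + 1 + 0 = n*(n-1)/2
= 1092*1091/2 = 595686


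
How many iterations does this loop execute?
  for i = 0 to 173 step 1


The loop variable i takes values starting at 0 and increments by 1 each iteration.
Sequence: i = 0, 1, 2, 3, 4, 5, 6, 7, 8, ...
The upper bound 173 is inclusive, so the count is floor((last - first) / step) + 1:
floor((173 - 0) / 1) + 1 = floor(173/1) + 1 = 173 + 1 = 174


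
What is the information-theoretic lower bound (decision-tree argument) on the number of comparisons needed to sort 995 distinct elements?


A binary decision tree of height h has at most 2^h leaves and needs at least n! of them, so h >= ceil(log2(n!)).
995! is far too large to multiply out, so use Stirling's series:
  ln(n!) ~ n ln n - n + (1/2) ln(2 pi n) + 1/(12n)  (error below 1/(360 n^3), negligible here)
  ln(995) = 6.9027427
  n ln n = 995 * 6.9027427 = 6868.2290
  (1/2) ln(2 pi * 995) = (1/2) ln(6251.7694) = 4.3703
  1/(12*995) = 0.0001
  ln(995!) ~ 6868.2290 - 995 + 4.3703 + 0.0001 = 5877.5994
Convert to base 2: log2(995!) = 5877.5994 / ln 2 = 5877.5994 / 0.69314718 = 8479.5835
ceil(8479.5835) = 8480


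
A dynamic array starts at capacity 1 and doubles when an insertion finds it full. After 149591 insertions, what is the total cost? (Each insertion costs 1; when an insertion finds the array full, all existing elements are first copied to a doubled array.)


Insertion cost: 149591 (one per element)
Resizes occur just before inserting elements 2, 3, 5, 9, ...
Elements copied at each resize: 1 + 2 + 4 + 8 + 16 + 32 + 64 + 128 + 256 + 512 + 1024 + 2048 + 4096 + 8192 + 16384 + 32768 + 65536 + 131072
Sum of copies = 262143 (geometric series: 2^k - 1)
Total = 149591 + 262143 = 411734


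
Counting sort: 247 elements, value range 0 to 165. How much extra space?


n = 247 (output array)
k = 166 (count array for 166 distinct values)
Extra space = 247 + 166 = 413


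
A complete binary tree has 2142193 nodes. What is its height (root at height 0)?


In a complete binary tree, level k holds nodes 2^k .. 2^(k+1)-1 (1-indexed).
Height = floor(log2(n)) = floor(log2(2142193)) = 21
Check: 2^21 = 2097152 <= 2142193 < 4194304 = 2^22


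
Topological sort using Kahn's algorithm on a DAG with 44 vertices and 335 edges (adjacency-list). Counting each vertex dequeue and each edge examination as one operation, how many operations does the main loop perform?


Kahn's algorithm:
  1. Compute in-degrees: O(V + E)
  2. Process queue: each vertex dequeued once (O(V))
     each edge examined once (O(E))
Total = V + E = 44 + 335 = 379


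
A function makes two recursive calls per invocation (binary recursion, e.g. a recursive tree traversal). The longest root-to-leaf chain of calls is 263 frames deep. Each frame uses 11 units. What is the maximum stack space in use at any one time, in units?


Binary recursion: the two calls run one after the other, so only one root-to-leaf chain of frames is on the stack at a time.
Maximum depth (longest chain) = 263 frames
Each frame = 11 units
Max stack space = 263 * 11 = 2893


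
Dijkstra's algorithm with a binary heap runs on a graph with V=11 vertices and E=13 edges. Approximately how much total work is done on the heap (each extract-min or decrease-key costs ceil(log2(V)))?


Dijkstra with a binary heap: each vertex is extracted once, each edge may relax once.
Each heap operation costs O(log V).
V + E = 11 + 13 = 24
ceil(log2(11)) = 4 (since 2^3 = 8 < 11 <= 16 = 2^4)
Total heap work = (V+E) * ceil(log2(V)) = 24 * 4 = 96


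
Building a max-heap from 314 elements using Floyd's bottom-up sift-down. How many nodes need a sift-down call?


In a heap of 314 elements (0-indexed array):
  Last element index: 313
  Parent of last element: floor((313 - 1) / 2) = 156
  Internal nodes: indices 0 to 156
  Count = floor(314/2) = 157


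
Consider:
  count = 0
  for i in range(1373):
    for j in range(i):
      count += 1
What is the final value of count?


For each i, the inner loop runs i times:
  i=0: inner runs 0 times
  i=1: inner runs 1 time
  i=2: inner runs 2 times
  i=3: inner runs 3 times
  i=4: inner runs 4 times
  i=5: inner runs 5 times
  i=6: inner runs 6 times
  i=7: inner runs 7 times
  ...
Total = 0 + 1 + 2 + ... + 1372 = 1373*(1373-1)/2 = 941878


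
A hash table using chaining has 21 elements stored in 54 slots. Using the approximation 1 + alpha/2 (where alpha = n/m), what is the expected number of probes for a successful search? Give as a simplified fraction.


Load factor alpha = n/m = 21/54
Expected probes = 1 + alpha/2 = 1 + 21/(2*54)
= 1 + 21/108
= 108/108 + 21/108
= 129/108
Simplify: 43/36


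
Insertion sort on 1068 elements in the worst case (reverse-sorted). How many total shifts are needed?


In the worst case (reverse-sorted), each element shifts past all previous:
  Element 1: 1 shifts
  Element 2: 2 shifts
  Element 3: 3 shifts
  Element 4: 4 shifts
  Element 5: 5 shifts
  ...
  Element 1067: 1067 shifts
Total = 1 + 2 + ... + 1067
= 1068*(1068-1)/2 = 569778


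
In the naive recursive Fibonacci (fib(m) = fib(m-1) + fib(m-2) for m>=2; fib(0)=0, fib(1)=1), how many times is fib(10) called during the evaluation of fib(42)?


Let N(m) = number of times fib(m) is called while evaluating fib(42).
N(42) = 1 (the initial call).
N(41) = 1 (only fib(42) calls it).
For 1 <= m <= 40: fib(m) is called by fib(m+1) and fib(m+2), so
  N(m) = N(m+1) + N(m+2).
fib(0) is called only by fib(2), so N(0) = N(2).
Walk down from m=42:
  N(42)=1, N(41)=1, N(40)=2, N(39)=3, N(38)=5, N(37)=8, N(36)=13, N(35)=21, N(34)=34, N(33)=55, N(32)=89, N(31)=144, N(30)=233, N(29)=377, N(28)=610, N(27)=987, N(26)=1597, N(25)=2584, N(24)=4181, N(23)=6765, N(22)=10946, N(21)=17711, N(20)=28657, N(19)=46368, N(18)=75025, N(17)=121393, N(16)=196418, N(15)=317811, N(14)=514229, N(13)=832040, N(12)=1346269, N(11)=2178309, N(10)=3524578
N(10) = 3524578


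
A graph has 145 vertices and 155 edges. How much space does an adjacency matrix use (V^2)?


Adjacency matrix: V x V grid of entries
Space = V^2 = 145^2 = 145 * 145 = 21025


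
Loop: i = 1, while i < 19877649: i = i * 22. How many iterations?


i multiplies by 22 each step:
i = 1 -> 22 -> 484 -> 10648 -> 234256 -> 5153632 -> 113379904 (stop)
Iterations = ceil(log_22(19877649)) = 6


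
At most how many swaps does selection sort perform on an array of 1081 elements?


Each of the 1080 passes places one element in its final position.
Pass 1: swap minimum into position 0
Pass 2: swap minimum of remaining into position 1
...
Pass 1080: last two elements, one swap
Maximum swaps = 1081 - 1 = 1080


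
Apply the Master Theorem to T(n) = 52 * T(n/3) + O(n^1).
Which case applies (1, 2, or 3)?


The Master Theorem: T(n) = a*T(n/b) + O(n^c)
  a = 52, b = 3, c = 1
log_b(a) = log_3(52) ~ 3.597
Compare b^c with a: 3^1 = 3 < 52, so c < log_b(a).
Since c < log_b(a), Case 1 applies.
T(n) = O(n^(log_3 52)) ~ O(n^3.597)
Master Theorem case = 1


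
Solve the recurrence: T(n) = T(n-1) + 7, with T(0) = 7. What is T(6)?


Unrolling the recurrence:
T(6) = T(5) + 7
       = T(4) + 7 + 7
       = T(3) + 7*3
       ...
       = T(0) + 7*6
       = 7 + 42 = 49


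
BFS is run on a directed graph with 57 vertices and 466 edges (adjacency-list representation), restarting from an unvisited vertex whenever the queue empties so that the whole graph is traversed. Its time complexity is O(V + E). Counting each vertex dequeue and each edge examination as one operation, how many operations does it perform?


A full BFS traversal dequeues each vertex exactly once and examines each directed edge exactly once.
V = 57 (vertex processing cost)
E = 466 (edge examination cost)
Total operations proportional to V + E = 57 + 466 = 523


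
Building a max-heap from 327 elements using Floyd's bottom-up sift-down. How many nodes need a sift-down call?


In a heap of 327 elements (0-indexed array):
  Last element index: 326
  Parent of last element: floor((326 - 1) / 2) = 162
  Internal nodes: indices 0 to 162
  Count = floor(327/2) = 163


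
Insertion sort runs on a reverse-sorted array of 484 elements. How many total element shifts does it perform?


Sum of shifts = 1 + 2 + 3 + ... + 483
= 484 * 483 / 2
= 233772 / 2
= 116886


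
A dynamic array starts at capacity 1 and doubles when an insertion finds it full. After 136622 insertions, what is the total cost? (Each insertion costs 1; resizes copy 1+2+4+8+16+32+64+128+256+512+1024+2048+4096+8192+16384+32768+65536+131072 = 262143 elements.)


Insertion cost: 136622 (one per element)
Resizes occur just before inserting elements 2, 3, 5, 9, ...
Elements copied at each resize: 1 + 2 + 4 + 8 + 16 + 32 + 64 + 128 + 256 + 512 + 1024 + 2048 + 4096 + 8192 + 16384 + 32768 + 65536 + 131072
Sum of copies = 262143 (geometric series: 2^k - 1)
Total = 136622 + 262143 = 398765


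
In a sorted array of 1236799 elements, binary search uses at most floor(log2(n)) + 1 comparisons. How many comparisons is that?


Halving sequence: 1236799 -> 618399 -> 309199 -> 154599 -> 77299 -> 38649 -> 19324 -> 9662 -> 4831 -> 2415 -> 1207 -> 603 -> 301 -> 150 -> 75 -> 37 -> 18 -> 9 -> 4 -> 2 -> 1
Number of halvings = 20
Max comparisons = 20 + 1 = 21


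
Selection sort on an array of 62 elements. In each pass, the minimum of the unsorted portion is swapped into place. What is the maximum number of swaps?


Selection sort performs one swap per pass:
  Pass 1: find min in positions 0 to 61, swap with position 0
  Pass 2: find min in positions 1 to 61, swap with position 1
  Pass 3: find min in positions 2 to 61, swap with position 2
  Pass 4: find min in positions 3 to 61, swap with position 3
  Pass 5: find min in positions 4 to 61, swap with position 4
  ... (56 more passes)
Total passes (and swaps) = n - 1 = 62 - 1 = 61


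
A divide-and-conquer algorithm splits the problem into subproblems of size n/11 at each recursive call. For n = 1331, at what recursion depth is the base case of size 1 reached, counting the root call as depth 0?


At each depth, the problem size is divided by 11:
  Depth 0: problem size = 1331
  Depth 1: problem size = 121
  Depth 2: problem size = 11
  Depth 3: problem size = 1 (base case)
The base case is reached at depth log_11(1331) = 3 (the tree has 4 levels counting depth 0, but the depth asked for is 3).
Recursion depth = 3


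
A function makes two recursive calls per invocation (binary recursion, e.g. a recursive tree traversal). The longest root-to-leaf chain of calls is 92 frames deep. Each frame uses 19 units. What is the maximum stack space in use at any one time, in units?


Binary recursion: the two calls run one after the other, so only one root-to-leaf chain of frames is on the stack at a time.
Maximum depth (longest chain) = 92 frames
Each frame = 19 units
Max stack space = 92 * 19 = 1748


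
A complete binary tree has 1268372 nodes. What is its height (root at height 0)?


In a complete binary tree, level k holds nodes 2^k .. 2^(k+1)-1 (1-indexed).
Height = floor(log2(n)) = floor(log2(1268372)) = 20
Check: 2^20 = 1048576 <= 1268372 < 2097152 = 2^21


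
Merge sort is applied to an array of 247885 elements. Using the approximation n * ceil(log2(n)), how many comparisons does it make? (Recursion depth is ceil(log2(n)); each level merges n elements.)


Merge sort divides the array into halves recursively.
Number of levels = ceil(log2(247885)) = 18
At each level, approximately n = 247885 comparisons are needed for merging.
Total comparisons ~ n * ceil(log2(n)) = 247885 * 18 = 4461930


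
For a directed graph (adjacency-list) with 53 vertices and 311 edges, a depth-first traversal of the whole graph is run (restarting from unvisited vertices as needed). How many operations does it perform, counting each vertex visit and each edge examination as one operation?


A full DFS traversal visits each vertex once and examines each edge once.
V = 53
E = 311
Sum = 53 + 311 = 364


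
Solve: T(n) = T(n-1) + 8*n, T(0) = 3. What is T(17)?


Expanding the recurrence:
T(17) = T(16) + 8*17
       = T(15) + 8*16 + 8*17
       ...
       = T(0) + 8*(1 + 2 + ... + 17)
       = 3 + 8 * 17*18/2
       = 3 + 8 * 153
       = 3 + 1224 = 1227


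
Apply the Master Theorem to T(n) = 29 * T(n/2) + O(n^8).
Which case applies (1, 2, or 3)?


The Master Theorem: T(n) = a*T(n/b) + O(n^c)
  a = 29, b = 2, c = 8
log_b(a) = log_2(29) ~ 4.858
Compare b^c with a: 2^8 = 256 > 29, so c > log_b(a).
Since c > log_b(a), Case 3 applies.
T(n) = O(n^8)
Master Theorem case = 3


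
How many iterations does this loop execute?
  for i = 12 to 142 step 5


The loop variable i takes values starting at 12 and increments by 5 each iteration.
Sequence: i = 12, 17, 22, 27, 32, 37, 42, 47, 52, ...
The upper bound 142 is inclusive, so the count is floor((last - first) / step) + 1:
floor((142 - 12) / 5) + 1 = floor(130/5) + 1 = 26 + 1 = 27


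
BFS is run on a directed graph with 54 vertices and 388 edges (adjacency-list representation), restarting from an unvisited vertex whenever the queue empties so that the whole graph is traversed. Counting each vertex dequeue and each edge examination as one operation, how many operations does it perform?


A full BFS traversal dequeues each vertex exactly once and examines each directed edge exactly once.
V = 54 (vertex processing cost)
E = 388 (edge examination cost)
Total operations proportional to V + E = 54 + 388 = 442


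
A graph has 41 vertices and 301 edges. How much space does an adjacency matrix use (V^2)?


Adjacency matrix: V x V grid of entries
Space = V^2 = 41^2 = 41 * 41 = 1681


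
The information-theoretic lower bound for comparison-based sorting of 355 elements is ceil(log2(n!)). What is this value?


A binary decision tree of height h has at most 2^h leaves and needs at least n! of them, so h >= ceil(log2(n!)).
355! is far too large to multiply out, so use Stirling's series:
  ln(n!) ~ n ln n - n + (1/2) ln(2 pi n) + 1/(12n)  (error below 1/(360 n^3), negligible here)
  ln(355) = 5.8721178
  n ln n = 355 * 5.8721178 = 2084.6018
  (1/2) ln(2 pi * 355) = (1/2) ln(2230.5308) = 3.8550
  1/(12*355) = 0.0002
  ln(355!) ~ 2084.6018 - 355 + 3.8550 + 0.0002 = 1733.4570
Convert to base 2: log2(355!) = 1733.4570 / ln 2 = 1733.4570 / 0.69314718 = 2500.8498
ceil(2500.8498) = 2501


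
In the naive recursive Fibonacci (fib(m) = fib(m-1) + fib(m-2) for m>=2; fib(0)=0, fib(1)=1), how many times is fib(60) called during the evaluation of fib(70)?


Let N(m) = number of times fib(m) is called while evaluating fib(70).
N(70) = 1 (the initial call).
N(69) = 1 (only fib(70) calls it).
For 1 <= m <= 68: fib(m) is called by fib(m+1) and fib(m+2), so
  N(m) = N(m+1) + N(m+2).
fib(0) is called only by fib(2), so N(0) = N(2).
Walk down from m=70:
  N(70)=1, N(69)=1, N(68)=2, N(67)=3, N(66)=5, N(65)=8, N(64)=13, N(63)=21, N(62)=34, N(61)=55, N(60)=89
N(60) = 89


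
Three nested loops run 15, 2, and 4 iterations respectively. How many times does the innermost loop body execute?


Loop 1 (outermost): 15 iterations
Loop 2 (middle): 2 iterations per outer
Loop 3 (innermost): 4 iterations per middle
Total = 15 * 2 * 4 = 120


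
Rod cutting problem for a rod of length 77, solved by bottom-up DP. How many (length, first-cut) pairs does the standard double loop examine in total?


For each subproblem length i = 1..77, the inner loop considers i possible first cuts.
Total = 1 + 2 + ... + 77
= 77*(77+1)/2
= 77*78/2 = 3003


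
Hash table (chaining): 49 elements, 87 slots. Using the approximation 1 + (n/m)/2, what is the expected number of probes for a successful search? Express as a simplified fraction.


Computing expected probes:
alpha = 49/87
= 1 + alpha/2
= 1 + 49/(2*87)
= (2*87 + 49) / (2*87)
= 223/174


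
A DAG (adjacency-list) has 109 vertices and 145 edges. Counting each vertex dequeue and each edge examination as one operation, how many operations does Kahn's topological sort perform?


V = 109 (vertex processing)
E = 145 (edge processing)
V + E = 109 + 145 = 254


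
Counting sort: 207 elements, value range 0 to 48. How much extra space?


n = 207 (output array)
k = 49 (count array for 49 distinct values)
Extra space = 207 + 49 = 256


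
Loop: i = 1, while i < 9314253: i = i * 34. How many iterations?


i multiplies by 34 each step:
i = 1 -> 34 -> 1156 -> 39304 -> 1336336 -> 45435424 (stop)
Iterations = ceil(log_34(9314253)) = 5


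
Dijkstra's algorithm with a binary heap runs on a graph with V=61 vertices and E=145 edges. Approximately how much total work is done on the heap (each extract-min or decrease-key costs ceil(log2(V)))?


Dijkstra with a binary heap: each vertex is extracted once, each edge may relax once.
Each heap operation costs O(log V).
V + E = 61 + 145 = 206
ceil(log2(61)) = 6 (since 2^5 = 32 < 61 <= 64 = 2^6)
Total heap work = (V+E) * ceil(log2(V)) = 206 * 6 = 1236


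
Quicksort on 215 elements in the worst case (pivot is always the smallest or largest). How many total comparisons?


In the worst case, each partition step picks the worst pivot:
  Partition 1: 214 comparisons (n-1 elements to compare)
  Partition 2: 213 comparisons
  Partition 3: 212 comparisons
  Partition 4: 211 comparisons
  Partition 5: 210 comparisons
  ...
  Last partition: 0 comparisons
Total = (n-1) + (n-2) + ... + 1 + 0 = n*(n-1)/2
= 215*214/2 = 23005


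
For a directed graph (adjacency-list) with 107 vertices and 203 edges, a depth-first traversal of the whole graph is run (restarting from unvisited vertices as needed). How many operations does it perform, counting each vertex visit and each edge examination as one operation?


A full DFS traversal visits each vertex once and examines each edge once.
V = 107
E = 203
Sum = 107 + 203 = 310


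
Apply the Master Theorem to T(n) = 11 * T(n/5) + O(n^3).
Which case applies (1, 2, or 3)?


The Master Theorem: T(n) = a*T(n/b) + O(n^c)
  a = 11, b = 5, c = 3
log_b(a) = log_5(11) ~ 1.49
Compare b^c with a: 5^3 = 125 > 11, so c > log_b(a).
Since c > log_b(a), Case 3 applies.
T(n) = O(n^3)
Master Theorem case = 3


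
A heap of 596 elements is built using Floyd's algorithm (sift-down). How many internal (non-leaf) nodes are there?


Leaf nodes occupy roughly half the array.
Sift-down is called for each internal node, starting from the last one.
Internal nodes = floor(n/2) = floor(596/2) = 298
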